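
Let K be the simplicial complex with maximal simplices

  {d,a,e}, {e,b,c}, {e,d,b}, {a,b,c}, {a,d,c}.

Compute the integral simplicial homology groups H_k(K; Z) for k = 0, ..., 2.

H_0 ≅ Z,  H_1 ≅ Z,  H_2 = 0.

K has 5 vertices, 10 edges, 5 triangles.
rank ∂_0 = 0, rank ∂_1 = 4 ⇒ b_0 = 5 − 0 − 4 = 1; all invariant factors of ∂_1 are 1 so no torsion. So H_0 ≅ Z.
rank ∂_1 = 4, rank ∂_2 = 5 ⇒ b_1 = 10 − 4 − 5 = 1; all invariant factors of ∂_2 are 1 so no torsion. So H_1 ≅ Z.
rank ∂_2 = 5, rank ∂_3 = 0 ⇒ b_2 = 5 − 5 − 0 = 0. So H_2 ≅ 0.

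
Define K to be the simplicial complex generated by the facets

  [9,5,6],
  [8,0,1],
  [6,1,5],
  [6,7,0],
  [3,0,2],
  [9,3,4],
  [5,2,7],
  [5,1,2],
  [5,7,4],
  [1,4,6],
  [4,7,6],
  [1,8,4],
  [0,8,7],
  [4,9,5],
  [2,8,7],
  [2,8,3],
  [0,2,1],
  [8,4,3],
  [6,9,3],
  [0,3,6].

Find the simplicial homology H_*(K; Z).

Fix the vertex order 0 < 1 < 2 < 3 < 4 < 5 < 6 < 7 < 8 < 9 and write every simplex with vertices in increasing order. Then dim K = 2 and the simplices of K are:

  0-simplices (10): [0], [1], [2], [3], [4], [5], [6], [7], [8], [9]
  1-simplices (30): (30 of them)
  2-simplices (20): (20 of them)

Hence C_0 ≅ Z^10, C_1 ≅ Z^30, C_2 ≅ Z^20.

∂_1: C_1 → C_0 sends each edge [p,q] (with p < q) to q − p. For instance
  ∂[1,2] = [2] − [1].
The resulting 10×30 matrix has rank 9, and its Smith normal form has invariant factors (1,1,1,1,1,1,1,1,1).

The boundary map ∂_2: C_2 → C_1 maps a triangle to the signed sum of its edges. For instance
  ∂[0,1,2] = [1,2] − [0,2] + [0,1],
  ∂[3,4,8] = [4,8] − [3,8] + [3,4].
The 30×20 boundary matrix has rank 20 and Smith normal form diag(1,1,1,1,1,1,1,1,1,1,1,1,1,1,1,1,1,1,1,2).

Now H_k = ker ∂_k / im ∂_{k+1}, so:

  H_0: rank C_0 − rank ∂_1 = 10 − 9 = 1, and the invariant factors of ∂_1 are all 1, so H_0 ≅ Z.
  H_1: rank ker ∂_1 − rank ∂_2 = (30 − 9) − 20 = 1, and ∂_2 has invariant factor 2 > 1, so H_1 ≅ Z ⊕ Z_2.
  H_2: rank ker ∂_2 − rank ∂_3 = (20 − 20) − 0 = 0, and there is no ∂_3, so H_2 ≅ 0.

(K is a triangulation of the Klein bottle.)

H_0 = Z,  H_1 = Z ⊕ Z_2,  H_2 = 0.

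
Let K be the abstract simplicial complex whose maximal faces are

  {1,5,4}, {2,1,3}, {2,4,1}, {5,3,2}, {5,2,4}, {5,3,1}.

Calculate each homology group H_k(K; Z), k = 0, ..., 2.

Fix the vertex order 1 < 2 < 3 < 4 < 5 and write every simplex with vertices in increasing order. Then dim K = 2 and the simplices of K are:

  0-simplices (5): [1], [2], [3], [4], [5]
  1-simplices (9): [1,2], [1,3], [1,4], [1,5], [2,3], [2,4], [2,5], [3,5], [4,5]
  2-simplices (6): [1,2,3], [1,2,4], [1,3,5], [1,4,5], [2,3,5], [2,4,5]

Hence C_0 ≅ Z^5, C_1 ≅ Z^9, C_2 ≅ Z^6.

Boundary ∂_1: C_1 → C_0 sends each edge [p,q] (with p < q) to q − p. For instance
  ∂[1,2] = [2] − [1].
This gives a 5×9 integer matrix of rank 4; reducing to Smith normal form yields diagonal entries (1,1,1,1).

The boundary map ∂_2: C_2 → C_1 maps a triangle to the signed sum of its edges. For instance
  ∂[1,4,5] = [4,5] − [1,5] + [1,4],
  ∂[1,3,5] = [3,5] − [1,5] + [1,3].
This gives a 9×6 integer matrix of rank 5; reducing to Smith normal form yields diagonal entries (1,1,1,1,1).

From H_k ≅ ker(∂_k) / im(∂_{k+1}) we obtain:

  H_0: rank C_0 − rank ∂_1 = 5 − 4 = 1, and the invariant factors of ∂_1 are all 1, so H_0 = Z.
  H_1: rank ker ∂_1 − rank ∂_2 = (9 − 4) − 5 = 0, and the invariant factors of ∂_2 are all 1, so H_1 = 0.
  H_2: rank ker ∂_2 − rank ∂_3 = (6 − 5) − 0 = 1, and there is no ∂_3, so H_2 = Z.

As a check, the Euler characteristic is 5 − 9 + 6 = 2, which agrees with 1 − 0 + 1 = 2.
(K is a triangulation of the 2-sphere S^2.)

H_0 ≅ Z,  H_1 = 0,  H_2 ≅ Z.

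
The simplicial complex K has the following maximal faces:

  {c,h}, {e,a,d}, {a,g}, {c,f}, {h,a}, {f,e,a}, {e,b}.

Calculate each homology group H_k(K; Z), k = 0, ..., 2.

H_0 ≅ Z,  H_1 ≅ Z,  H_2 = 0.

Order the vertices as a < b < c < d < e < f < g < h. Listing each simplex with vertices in this order, K has dimension 2 with simplices:

  0-simplices (8): a, b, c, d, e, f, g, h
  1-simplices (10): ad, ae, af, ag, ah, be, cf, ch, de, ef
  2-simplices (2): ade, aef

Hence C_0 ≅ Z^8, C_1 ≅ Z^10, C_2 ≅ Z^2.

Boundary ∂_1: C_1 → C_0 sends each edge [p,q] (with p < q) to q − p. For instance
  ∂af = f − a.
The resulting 8×10 matrix has rank 7, and its Smith normal form has invariant factors (1,1,1,1,1,1,1).

The boundary map ∂_2: C_2 → C_1 sends each 2-simplex [p,q,r] to [q,r] − [p,r] + [p,q]. For instance
  ∂aef = ef − af + ae,
  ∂ade = de − ae + ad.
The resulting 10×2 matrix has rank 2, and its Smith normal form has invariant factors (1,1).

Computing H_k = (kernel of ∂_k) / (image of ∂_{k+1}):

  H_0: rank C_0 − rank ∂_1 = 8 − 7 = 1, and the invariant factors of ∂_1 are all 1, so H_0 = Z.
  H_1: rank ker ∂_1 − rank ∂_2 = (10 − 7) − 2 = 1, and the invariant factors of ∂_2 are all 1, so H_1 = Z.
  H_2: rank ker ∂_2 − rank ∂_3 = (2 − 2) − 0 = 0, and there is no ∂_3, so H_2 = 0.

As a check, the Euler characteristic is 8 − 10 + 2 = 0, which agrees with 1 − 1 + 0 = 0.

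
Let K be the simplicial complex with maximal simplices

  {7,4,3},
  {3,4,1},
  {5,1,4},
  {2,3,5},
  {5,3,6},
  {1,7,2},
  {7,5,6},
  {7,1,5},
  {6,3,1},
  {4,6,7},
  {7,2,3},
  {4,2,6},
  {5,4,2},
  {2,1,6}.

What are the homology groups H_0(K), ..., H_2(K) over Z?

H_0 = Z,  H_1 = Z^2,  H_2 = Z.

Order the vertices as 1 < 2 < 3 < 4 < 5 < 6 < 7. Listing each simplex with vertices in this order, K has dimension 2 with simplices:

  0-simplices (7): [1], [2], [3], [4], [5], [6], [7]
  1-simplices (21): [1,2], [1,3], [1,4], [1,5], [1,6], [1,7], [2,3], [2,4], [2,5], [2,6], [2,7], [3,4], [3,5], [3,6], [3,7], [4,5], [4,6], [4,7], [5,6], [5,7], [6,7]
  2-simplices (14): [1,2,6], [1,2,7], [1,3,4], [1,3,6], [1,4,5], [1,5,7], [2,3,5], [2,3,7], [2,4,5], [2,4,6], [3,4,7], [3,5,6], [4,6,7], [5,6,7]

Hence C_0 ≅ Z^7, C_1 ≅ Z^21, C_2 ≅ Z^14.

Boundary ∂_1: C_1 → C_0 sends each edge [p,q] (with p < q) to q − p. For instance
  ∂[2,3] = [3] − [2].
The resulting 7×21 matrix has rank 6, and its Smith normal form has invariant factors (1,1,1,1,1,1).

Boundary ∂_2: C_2 → C_1 acts by ∂[p,q,r] = [q,r] − [p,r] + [p,q]. For instance
  ∂[1,3,4] = [3,4] − [1,4] + [1,3],
  ∂[4,6,7] = [6,7] − [4,7] + [4,6].
The 21×14 boundary matrix has rank 13 and Smith normal form diag(1,1,1,1,1,1,1,1,1,1,1,1,1).

Now H_k = ker ∂_k / im ∂_{k+1}, so:

  H_0: rank C_0 − rank ∂_1 = 7 − 6 = 1, and the invariant factors of ∂_1 are all 1, so H_0 = Z.
  H_1: rank ker ∂_1 − rank ∂_2 = (21 − 6) − 13 = 2, and the invariant factors of ∂_2 are all 1, so H_1 = Z^2.
  H_2: rank ker ∂_2 − rank ∂_3 = (14 − 13) − 0 = 1, and there is no ∂_3, so H_2 = Z.

As a check, the Euler characteristic is 7 − 21 + 14 = 0, which agrees with 1 − 2 + 1 = 0.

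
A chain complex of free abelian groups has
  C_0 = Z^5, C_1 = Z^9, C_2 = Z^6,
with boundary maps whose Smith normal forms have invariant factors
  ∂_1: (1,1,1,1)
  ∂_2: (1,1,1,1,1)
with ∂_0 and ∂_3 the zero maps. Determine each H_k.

H_0: b_0 = 5 − 0 − 4 = 1; torsion from ∂_1 factors > 1: none. So H_0 = Z.
H_1: b_1 = 9 − 4 − 5 = 0; torsion from ∂_2 factors > 1: none. So H_1 = 0.
H_2: b_2 = 6 − 5 − 0 = 1; torsion from ∂_3 factors > 1: none. So H_2 = Z.

H_0 = Z,  H_1 = 0,  H_2 = Z.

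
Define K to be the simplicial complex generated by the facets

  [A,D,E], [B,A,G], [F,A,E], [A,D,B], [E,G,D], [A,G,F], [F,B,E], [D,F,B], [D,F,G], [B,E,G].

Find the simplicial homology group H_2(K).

H_2 ≅ 0.

Fix the vertex order A < B < D < E < F < G and write every simplex with vertices in increasing order. Then dim K = 2 and the simplices of K are:

  0-simplices (6): A, B, D, E, F, G
  1-simplices (15): AB, AD, AE, AF, AG, BD, BE, BF, BG, DE, DF, DG, EF, EG, FG
  2-simplices (10): ABD, ABG, ADE, AEF, AFG, BDF, BEF, BEG, DEG, DFG

giving chain groups C_0 ≅ Z^6, C_1 ≅ Z^15, C_2 ≅ Z^10.

Boundary ∂_1: C_1 → C_0 maps an edge to its endpoints' difference, ∂[p,q] = q − p.
The resulting 6×15 matrix has rank 5, and its Smith normal form has invariant factors (1,1,1,1,1).

Boundary ∂_2: C_2 → C_1 maps a triangle to the signed sum of its edges. For instance
  ∂BEG = EG − BG + BE,
  ∂ADE = DE − AE + AD.
The 15×10 boundary matrix has rank 10 and Smith normal form diag(1,1,1,1,1,1,1,1,1,2).

Now H_k = ker ∂_k / im ∂_{k+1}, so:

  H_2: rank ker ∂_2 − rank ∂_3 = (10 − 10) − 0 = 0, and there is no ∂_3, so H_2 = 0.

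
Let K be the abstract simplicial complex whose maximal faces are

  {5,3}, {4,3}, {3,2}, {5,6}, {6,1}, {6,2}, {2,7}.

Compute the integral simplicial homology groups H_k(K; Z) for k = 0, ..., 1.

H_0 ≅ Z,  H_1 ≅ Z.

We work with the vertex ordering 1 < 2 < 3 < 4 < 5 < 6 < 7. The simplices of K, each written with vertices in increasing order, are:

  0-simplices (7): [1], [2], [3], [4], [5], [6], [7]
  1-simplices (7): [1,6], [2,3], [2,6], [2,7], [3,4], [3,5], [5,6]

Hence C_0 ≅ Z^7, C_1 ≅ Z^7.

The boundary map ∂_1: C_1 → C_0 maps an edge to its endpoints' difference, ∂[p,q] = q − p. For instance
  ∂[2,3] = [3] − [2].
This gives a 7×7 integer matrix of rank 6; reducing to Smith normal form yields diagonal entries (1,1,1,1,1,1).

Now H_k = ker ∂_k / im ∂_{k+1}, so:

  H_0: rank C_0 − rank ∂_1 = 7 − 6 = 1, and the invariant factors of ∂_1 are all 1, so H_0 = Z.
  H_1: rank ker ∂_1 − rank ∂_2 = (7 − 6) − 0 = 1, and there is no ∂_2, so H_1 = Z.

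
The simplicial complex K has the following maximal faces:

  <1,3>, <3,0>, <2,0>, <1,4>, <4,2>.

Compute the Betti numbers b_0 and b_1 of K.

b_0 = 1, b_1 = 1.

We work with the vertex ordering 0 < 1 < 2 < 3 < 4. The simplices of K, each written with vertices in increasing order, are:

  0-simplices (5): [0], [1], [2], [3], [4]
  1-simplices (5): [0,2], [0,3], [1,3], [1,4], [2,4]

Hence C_0 ≅ Z^5, C_1 ≅ Z^5.

Boundary ∂_1: C_1 → C_0 sends each edge [p,q] (with p < q) to q − p. For instance
  ∂[0,3] = [3] − [0].
The 5×5 boundary matrix has rank 4 and Smith normal form diag(1,1,1,1).

Now H_k = ker ∂_k / im ∂_{k+1}, so:

  H_0: rank C_0 − rank ∂_1 = 5 − 4 = 1, and the invariant factors of ∂_1 are all 1, so H_0 ≅ Z.
  H_1: rank ker ∂_1 − rank ∂_2 = (5 − 4) − 0 = 1, and there is no ∂_2, so H_1 ≅ Z.

As a check, the Euler characteristic is 5 − 5 = 0, which agrees with 1 − 1 = 0.

Hence the Betti numbers are b_0 = 1, b_1 = 1.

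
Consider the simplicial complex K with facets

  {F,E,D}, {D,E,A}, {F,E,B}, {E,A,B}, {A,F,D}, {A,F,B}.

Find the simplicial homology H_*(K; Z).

Fix the vertex order A < B < D < E < F and write every simplex with vertices in increasing order. Then dim K = 2 and the simplices of K are:

  0-simplices (5): A, B, D, E, F
  1-simplices (9): AB, AD, AE, AF, BE, BF, DE, DF, EF
  2-simplices (6): ABE, ABF, ADE, ADF, BEF, DEF

so the chain groups are C_0 ≅ Z^5, C_1 ≅ Z^9, C_2 ≅ Z^6.

∂_1: C_1 → C_0 is given by ∂[p,q] = [q] − [p].
This gives a 5×9 integer matrix of rank 4; reducing to Smith normal form yields diagonal entries (1,1,1,1).

Boundary ∂_2: C_2 → C_1 maps a triangle to the signed sum of its edges. For instance
  ∂BEF = EF − BF + BE,
  ∂ABE = BE − AE + AB.
The 9×6 boundary matrix has rank 5 and Smith normal form diag(1,1,1,1,1).

Computing H_k = (kernel of ∂_k) / (image of ∂_{k+1}):

  H_0: rank C_0 − rank ∂_1 = 5 − 4 = 1, and the invariant factors of ∂_1 are all 1, so H_0 ≅ Z.
  H_1: rank ker ∂_1 − rank ∂_2 = (9 − 4) − 5 = 0, and the invariant factors of ∂_2 are all 1, so H_1 ≅ 0.
  H_2: rank ker ∂_2 − rank ∂_3 = (6 − 5) − 0 = 1, and there is no ∂_3, so H_2 ≅ Z.

(K is a triangulation of the 2-sphere S^2.)

H_0 ≅ Z,  H_1 = 0,  H_2 ≅ Z.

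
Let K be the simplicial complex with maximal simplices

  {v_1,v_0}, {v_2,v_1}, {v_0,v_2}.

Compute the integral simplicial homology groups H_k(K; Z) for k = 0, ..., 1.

H_0 = Z,  H_1 = Z.

We work with the vertex ordering v_0 < v_1 < v_2. The simplices of K, each written with vertices in increasing order, are:

  0-simplices (3): [v_0], [v_1], [v_2]
  1-simplices (3): [v_0,v_1], [v_0,v_2], [v_1,v_2]

Hence C_0 ≅ Z^3, C_1 ≅ Z^3.

∂_1: C_1 → C_0 sends each edge [p,q] (with p < q) to q − p. For instance
  ∂[v_0,v_1] = [v_1] − [v_0].
This gives a 3×3 integer matrix of rank 2; reducing to Smith normal form yields diagonal entries (1,1).

Computing H_k = (kernel of ∂_k) / (image of ∂_{k+1}):

  H_0: rank C_0 − rank ∂_1 = 3 − 2 = 1, and the invariant factors of ∂_1 are all 1, so H_0 = Z.
  H_1: rank ker ∂_1 − rank ∂_2 = (3 − 2) − 0 = 1, and there is no ∂_2, so H_1 = Z.

As a check, the Euler characteristic is 3 − 3 = 0, which agrees with 1 − 1 = 0.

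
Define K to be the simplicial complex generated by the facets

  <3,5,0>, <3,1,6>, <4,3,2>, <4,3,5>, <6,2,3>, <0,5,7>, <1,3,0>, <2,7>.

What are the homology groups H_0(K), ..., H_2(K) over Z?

Take the total order 0 < 1 < 2 < 3 < 4 < 5 < 6 < 7 on the vertex set. Then K (dimension 2) consists of the simplices:

  0-simplices (8): [0], [1], [2], [3], [4], [5], [6], [7]
  1-simplices (15): [0,1], [0,3], [0,5], [0,7], [1,3], [1,6], [2,3], [2,4], [2,6], [2,7], [3,4], [3,5], [3,6], [4,5], [5,7]
  2-simplices (7): [0,1,3], [0,3,5], [0,5,7], [1,3,6], [2,3,4], [2,3,6], [3,4,5]

Hence C_0 ≅ Z^8, C_1 ≅ Z^15, C_2 ≅ Z^7.

The boundary map ∂_1: C_1 → C_0 maps an edge to its endpoints' difference, ∂[p,q] = q − p.
As a 8×15 matrix over Z this has rank 7, with invariant factors (1,1,1,1,1,1,1).

Boundary ∂_2: C_2 → C_1 acts by ∂[p,q,r] = [q,r] − [p,r] + [p,q]. For instance
  ∂[2,3,6] = [3,6] − [2,6] + [2,3],
  ∂[1,3,6] = [3,6] − [1,6] + [1,3].
As a 15×7 matrix over Z this has rank 7, with invariant factors (1,1,1,1,1,1,1).

From H_k ≅ ker(∂_k) / im(∂_{k+1}) we obtain:

  H_0: rank C_0 − rank ∂_1 = 8 − 7 = 1, and the invariant factors of ∂_1 are all 1, so H_0 = Z.
  H_1: rank ker ∂_1 − rank ∂_2 = (15 − 7) − 7 = 1, and the invariant factors of ∂_2 are all 1, so H_1 = Z.
  H_2: rank ker ∂_2 − rank ∂_3 = (7 − 7) − 0 = 0, and there is no ∂_3, so H_2 = 0.

H_0 ≅ Z,  H_1 ≅ Z,  H_2 = 0.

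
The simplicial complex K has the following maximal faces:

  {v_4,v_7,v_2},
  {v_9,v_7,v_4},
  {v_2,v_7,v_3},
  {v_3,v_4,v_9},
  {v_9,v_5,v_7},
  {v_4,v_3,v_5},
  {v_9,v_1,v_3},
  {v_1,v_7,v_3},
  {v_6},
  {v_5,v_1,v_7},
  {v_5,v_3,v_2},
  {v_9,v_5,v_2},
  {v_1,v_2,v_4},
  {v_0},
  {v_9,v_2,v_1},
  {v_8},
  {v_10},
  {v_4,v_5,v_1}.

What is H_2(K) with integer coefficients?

H_2 ≅ Z.

Order the vertices as v_0 < v_1 < v_2 < v_3 < v_4 < v_5 < v_6 < v_7 < v_8 < v_9 < v_10. Listing each simplex with vertices in this order, K has dimension 2 with simplices:

  0-simplices (11): [v_0], [v_1], [v_2], [v_3], [v_4], [v_5], [v_6], [v_7], [v_8], [v_9], [v_10]
  1-simplices (21): (21 of them)
  2-simplices (14): (14 of them)

Hence C_0 ≅ Z^11, C_1 ≅ Z^21, C_2 ≅ Z^14.

∂_1: C_1 → C_0 sends each edge [p,q] (with p < q) to q − p. For instance
  ∂[v_1,v_9] = [v_9] − [v_1].
The 11×21 boundary matrix has rank 6 and Smith normal form diag(1,1,1,1,1,1).

Boundary ∂_2: C_2 → C_1 maps a triangle to the signed sum of its edges. For instance
  ∂[v_2,v_3,v_7] = [v_3,v_7] − [v_2,v_7] + [v_2,v_3],
  ∂[v_1,v_5,v_7] = [v_5,v_7] − [v_1,v_7] + [v_1,v_5].
As a 21×14 matrix over Z this has rank 13, with invariant factors (1,1,1,1,1,1,1,1,1,1,1,1,1).

Reading off H_k = ker ∂_k / im ∂_{k+1}:

  H_2: rank ker ∂_2 − rank ∂_3 = (14 − 13) − 0 = 1, and there is no ∂_3, so H_2 = Z.

(K is a triangulation of the disjoint union of a set of 4 points and the torus T^2.)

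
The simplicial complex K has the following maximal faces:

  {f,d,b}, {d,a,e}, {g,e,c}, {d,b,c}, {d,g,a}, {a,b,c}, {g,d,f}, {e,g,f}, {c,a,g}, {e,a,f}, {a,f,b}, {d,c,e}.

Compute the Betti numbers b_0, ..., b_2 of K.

We work with the vertex ordering a < b < c < d < e < f < g. The simplices of K, each written with vertices in increasing order, are:

  0-simplices (7): a, b, c, d, e, f, g
  1-simplices (18): ab, ac, ad, ae, af, ag, bc, bd, bf, cd, ce, cg, de, df, dg, ef, eg, fg
  2-simplices (12): abc, abf, acg, ade, adg, aef, bcd, bdf, cde, ceg, dfg, efg

giving chain groups C_0 ≅ Z^7, C_1 ≅ Z^18, C_2 ≅ Z^12.

∂_1: C_1 → C_0 maps an edge to its endpoints' difference, ∂[p,q] = q − p. For instance
  ∂ef = f − e.
This gives a 7×18 integer matrix of rank 6; reducing to Smith normal form yields diagonal entries (1,1,1,1,1,1).

The boundary map ∂_2: C_2 → C_1 maps a triangle to the signed sum of its edges. For instance
  ∂aef = ef − af + ae,
  ∂bdf = df − bf + bd.
The 18×12 boundary matrix has rank 12 and Smith normal form diag(1,1,1,1,1,1,1,1,1,1,1,2).

Computing H_k = (kernel of ∂_k) / (image of ∂_{k+1}):

  H_0: rank C_0 − rank ∂_1 = 7 − 6 = 1, and the invariant factors of ∂_1 are all 1, so H_0 ≅ Z.
  H_1: rank ker ∂_1 − rank ∂_2 = (18 − 6) − 12 = 0, and ∂_2 has invariant factor 2 > 1, so H_1 ≅ Z/2Z.
  H_2: rank ker ∂_2 − rank ∂_3 = (12 − 12) − 0 = 0, and there is no ∂_3, so H_2 ≅ 0.

As a check, the Euler characteristic is 7 − 18 + 12 = 1, which agrees with 1 − 0 + 0 = 1.

Hence the Betti numbers are b_0 = 1, b_1 = 0, b_2 = 0.

b_0 = 1, b_1 = 0, b_2 = 0.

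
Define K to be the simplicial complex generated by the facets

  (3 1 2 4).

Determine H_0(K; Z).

Fix the vertex order 1 < 2 < 3 < 4 and write every simplex with vertices in increasing order. Then dim K = 3 and the simplices of K are:

  0-simplices (4): [1], [2], [3], [4]
  1-simplices (6): [1,2], [1,3], [1,4], [2,3], [2,4], [3,4]
  2-simplices (4): [1,2,3], [1,2,4], [1,3,4], [2,3,4]
  3-simplices (1): [1,2,3,4]

giving chain groups C_0 ≅ Z^4, C_1 ≅ Z^6, C_2 ≅ Z^4, C_3 ≅ Z^1.

The boundary map ∂_1: C_1 → C_0 sends each edge [p,q] (with p < q) to q − p.
This gives a 4×6 integer matrix of rank 3; reducing to Smith normal form yields diagonal entries (1,1,1).

The boundary map ∂_2: C_2 → C_1 maps a triangle to the signed sum of its edges. For instance
  ∂[2,3,4] = [3,4] − [2,4] + [2,3],
  ∂[1,2,3] = [2,3] − [1,3] + [1,2].
The resulting 6×4 matrix has rank 3, and its Smith normal form has invariant factors (1,1,1).

The boundary map ∂_3: C_3 → C_2 sends each 3-simplex σ to the alternating sum Σ_i (−1)^i (σ with its i-th vertex removed). For instance
  ∂[1,2,3,4] = [2,3,4] − [1,3,4] + [1,2,4] − [1,2,3].
This gives a 4×1 integer matrix of rank 1; reducing to Smith normal form yields diagonal entries (1).

Reading off H_k = ker ∂_k / im ∂_{k+1}:

  H_0: rank C_0 − rank ∂_1 = 4 − 3 = 1, and the invariant factors of ∂_1 are all 1, so H_0 = Z.

(K is a triangulation of the 3-simplex.)

H_0 = Z.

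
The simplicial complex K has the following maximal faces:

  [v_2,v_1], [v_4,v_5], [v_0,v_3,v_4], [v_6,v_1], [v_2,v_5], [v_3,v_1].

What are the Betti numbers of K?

b_0 = 1, b_1 = 1, b_2 = 0.

Fix the vertex order v_0 < v_1 < v_2 < v_3 < v_4 < v_5 < v_6 and write every simplex with vertices in increasing order. Then dim K = 2 and the simplices of K are:

  0-simplices (7): [v_0], [v_1], [v_2], [v_3], [v_4], [v_5], [v_6]
  1-simplices (8): [v_0,v_3], [v_0,v_4], [v_1,v_2], [v_1,v_3], [v_1,v_6], [v_2,v_5], [v_3,v_4], [v_4,v_5]
  2-simplices (1): [v_0,v_3,v_4]

giving chain groups C_0 ≅ Z^7, C_1 ≅ Z^8, C_2 ≅ Z^1.

∂_1: C_1 → C_0 sends each edge [p,q] (with p < q) to q − p.
As a 7×8 matrix over Z this has rank 6, with invariant factors (1,1,1,1,1,1).

The boundary map ∂_2: C_2 → C_1 maps a triangle to the signed sum of its edges. For instance
  ∂[v_0,v_3,v_4] = [v_3,v_4] − [v_0,v_4] + [v_0,v_3].
The 8×1 boundary matrix has rank 1 and Smith normal form diag(1).

From H_k ≅ ker(∂_k) / im(∂_{k+1}) we obtain:

  H_0: rank C_0 − rank ∂_1 = 7 − 6 = 1, and the invariant factors of ∂_1 are all 1, so H_0 ≅ Z.
  H_1: rank ker ∂_1 − rank ∂_2 = (8 − 6) − 1 = 1, and the invariant factors of ∂_2 are all 1, so H_1 ≅ Z.
  H_2: rank ker ∂_2 − rank ∂_3 = (1 − 1) − 0 = 0, and there is no ∂_3, so H_2 ≅ 0.

As a check, the Euler characteristic is 7 − 8 + 1 = 0, which agrees with 1 − 1 + 0 = 0.

Hence the Betti numbers are b_0 = 1, b_1 = 1, b_2 = 0.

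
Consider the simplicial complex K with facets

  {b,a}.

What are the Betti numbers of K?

b_0 = 1, b_1 = 0.

Order the vertices as a < b. Listing each simplex with vertices in this order, K has dimension 1 with simplices:

  0-simplices (2): a, b
  1-simplices (1): ab

so the chain groups are C_0 ≅ Z^2, C_1 ≅ Z^1.

Boundary ∂_1: C_1 → C_0 is given by ∂[p,q] = [q] − [p].
This gives a 2×1 integer matrix of rank 1; reducing to Smith normal form yields diagonal entries (1).

Now H_k = ker ∂_k / im ∂_{k+1}, so:

  H_0: rank C_0 − rank ∂_1 = 2 − 1 = 1, and the invariant factors of ∂_1 are all 1, so H_0 ≅ Z.
  H_1: rank ker ∂_1 − rank ∂_2 = (1 − 1) − 0 = 0, and there is no ∂_2, so H_1 ≅ 0.

As a check, the Euler characteristic is 2 − 1 = 1, which agrees with 1 − 0 = 1.

Hence the Betti numbers are b_0 = 1, b_1 = 0.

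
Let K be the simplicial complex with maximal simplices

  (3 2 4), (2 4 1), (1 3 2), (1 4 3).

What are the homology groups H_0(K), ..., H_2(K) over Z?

H_0 ≅ Z,  H_1 = 0,  H_2 ≅ Z.

Order the vertices as 1 < 2 < 3 < 4. Listing each simplex with vertices in this order, K has dimension 2 with simplices:

  0-simplices (4): [1], [2], [3], [4]
  1-simplices (6): [1,2], [1,3], [1,4], [2,3], [2,4], [3,4]
  2-simplices (4): [1,2,3], [1,2,4], [1,3,4], [2,3,4]

so the chain groups are C_0 ≅ Z^4, C_1 ≅ Z^6, C_2 ≅ Z^4.

The boundary map ∂_1: C_1 → C_0 maps an edge to its endpoints' difference, ∂[p,q] = q − p. For instance
  ∂[1,4] = [4] − [1].
As a 4×6 matrix over Z this has rank 3, with invariant factors (1,1,1).

∂_2: C_2 → C_1 maps a triangle to the signed sum of its edges. For instance
  ∂[2,3,4] = [3,4] − [2,4] + [2,3],
  ∂[1,2,3] = [2,3] − [1,3] + [1,2].
The resulting 6×4 matrix has rank 3, and its Smith normal form has invariant factors (1,1,1).

Reading off H_k = ker ∂_k / im ∂_{k+1}:

  H_0: rank C_0 − rank ∂_1 = 4 − 3 = 1, and the invariant factors of ∂_1 are all 1, so H_0 = Z.
  H_1: rank ker ∂_1 − rank ∂_2 = (6 − 3) − 3 = 0, and the invariant factors of ∂_2 are all 1, so H_1 = 0.
  H_2: rank ker ∂_2 − rank ∂_3 = (4 − 3) − 0 = 1, and there is no ∂_3, so H_2 = Z.

As a check, the Euler characteristic is 4 − 6 + 4 = 2, which agrees with 1 − 0 + 1 = 2.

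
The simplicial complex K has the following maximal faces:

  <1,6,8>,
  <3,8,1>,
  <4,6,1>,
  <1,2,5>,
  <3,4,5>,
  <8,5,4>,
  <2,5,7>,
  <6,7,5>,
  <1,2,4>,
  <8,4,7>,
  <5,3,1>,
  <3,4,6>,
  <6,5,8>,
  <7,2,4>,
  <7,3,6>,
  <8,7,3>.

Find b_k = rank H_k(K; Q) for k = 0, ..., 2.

b_0 = 1, b_1 = 2, b_2 = 1.

Take the total order 1 < 2 < 3 < 4 < 5 < 6 < 7 < 8 on the vertex set. Then K (dimension 2) consists of the simplices:

  0-simplices (8): [1], [2], [3], [4], [5], [6], [7], [8]
  1-simplices (24): (24 of them)
  2-simplices (16): [1,2,4], [1,2,5], [1,3,5], [1,3,8], [1,4,6], [1,6,8], [2,4,7], [2,5,7], [3,4,5], [3,4,6], [3,6,7], [3,7,8], [4,5,8], [4,7,8], [5,6,7], [5,6,8]

Hence C_0 ≅ Z^8, C_1 ≅ Z^24, C_2 ≅ Z^16.

The boundary map ∂_1: C_1 → C_0 is given by ∂[p,q] = [q] − [p]. For instance
  ∂[1,6] = [6] − [1].
The resulting 8×24 matrix has rank 7, and its Smith normal form has invariant factors (1,1,1,1,1,1,1).

∂_2: C_2 → C_1 maps a triangle to the signed sum of its edges. For instance
  ∂[2,5,7] = [5,7] − [2,7] + [2,5],
  ∂[1,2,4] = [2,4] − [1,4] + [1,2].
As a 24×16 matrix over Z this has rank 15, with invariant factors (1,1,1,1,1,1,1,1,1,1,1,1,1,1,1).

Computing H_k = (kernel of ∂_k) / (image of ∂_{k+1}):

  H_0: rank C_0 − rank ∂_1 = 8 − 7 = 1, and the invariant factors of ∂_1 are all 1, so H_0 = Z.
  H_1: rank ker ∂_1 − rank ∂_2 = (24 − 7) − 15 = 2, and the invariant factors of ∂_2 are all 1, so H_1 = Z^2.
  H_2: rank ker ∂_2 − rank ∂_3 = (16 − 15) − 0 = 1, and there is no ∂_3, so H_2 = Z.

(K is a triangulation of the torus T^2.)

Hence the Betti numbers are b_0 = 1, b_1 = 2, b_2 = 1.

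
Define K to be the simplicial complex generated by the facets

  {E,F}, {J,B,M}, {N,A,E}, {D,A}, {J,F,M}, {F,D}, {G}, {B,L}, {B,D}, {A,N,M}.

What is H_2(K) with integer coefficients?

Take the total order A < B < D < E < F < G < J < L < M < N on the vertex set. Then K (dimension 2) consists of the simplices:

  0-simplices (10): A, B, D, E, F, G, J, L, M, N
  1-simplices (15): AD, AE, AM, AN, BD, BJ, BL, BM, DF, EF, EN, FJ, FM, JM, MN
  2-simplices (4): AEN, AMN, BJM, FJM

so the chain groups are C_0 ≅ Z^10, C_1 ≅ Z^15, C_2 ≅ Z^4.

The boundary map ∂_1: C_1 → C_0 is given by ∂[p,q] = [q] − [p].
The resulting 10×15 matrix has rank 8, and its Smith normal form has invariant factors (1,1,1,1,1,1,1,1).

∂_2: C_2 → C_1 acts by ∂[p,q,r] = [q,r] − [p,r] + [p,q]. For instance
  ∂AEN = EN − AN + AE,
  ∂AMN = MN − AN + AM.
This gives a 15×4 integer matrix of rank 4; reducing to Smith normal form yields diagonal entries (1,1,1,1).

Reading off H_k = ker ∂_k / im ∂_{k+1}:

  H_2: rank ker ∂_2 − rank ∂_3 = (4 − 4) − 0 = 0, and there is no ∂_3, so H_2 ≅ 0.

H_2 = 0.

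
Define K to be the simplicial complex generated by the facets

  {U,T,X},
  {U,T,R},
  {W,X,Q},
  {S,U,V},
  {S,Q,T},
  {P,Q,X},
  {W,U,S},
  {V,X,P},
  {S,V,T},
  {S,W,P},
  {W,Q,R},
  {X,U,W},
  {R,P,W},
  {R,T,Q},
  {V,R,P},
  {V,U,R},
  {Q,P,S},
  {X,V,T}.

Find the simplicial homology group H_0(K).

H_0 ≅ Z.

Fix the vertex order P < Q < R < S < T < U < V < W < X and write every simplex with vertices in increasing order. Then dim K = 2 and the simplices of K are:

  0-simplices (9): P, Q, R, S, T, U, V, W, X
  1-simplices (27): PQ, PR, PS, PV, PW, PX, QR, QS, QT, QW, QX, RT, RU, RV, RW, ST, SU, SV, SW, TU, TV, TX, UV, UW, UX, VX, WX
  2-simplices (18): PQS, PQX, PRV, PRW, PSW, PVX, QRT, QRW, QST, QWX, RTU, RUV, STV, SUV, SUW, TUX, TVX, UWX

so the chain groups are C_0 ≅ Z^9, C_1 ≅ Z^27, C_2 ≅ Z^18.

Boundary ∂_1: C_1 → C_0 maps an edge to its endpoints' difference, ∂[p,q] = q − p.
As a 9×27 matrix over Z this has rank 8, with invariant factors (1,1,1,1,1,1,1,1).

∂_2: C_2 → C_1 maps a triangle to the signed sum of its edges. For instance
  ∂UWX = WX − UX + UW,
  ∂SUW = UW − SW + SU.
The 27×18 boundary matrix has rank 18 and Smith normal form diag(1,1,1,1,1,1,1,1,1,1,1,1,1,1,1,1,1,2).

Computing H_k = (kernel of ∂_k) / (image of ∂_{k+1}):

  H_0: rank C_0 − rank ∂_1 = 9 − 8 = 1, and the invariant factors of ∂_1 are all 1, so H_0 = Z.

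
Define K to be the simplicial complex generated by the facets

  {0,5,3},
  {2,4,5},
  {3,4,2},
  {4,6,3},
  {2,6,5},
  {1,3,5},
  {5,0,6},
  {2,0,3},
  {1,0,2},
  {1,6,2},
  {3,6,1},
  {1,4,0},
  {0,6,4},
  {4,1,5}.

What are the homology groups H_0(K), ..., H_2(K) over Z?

H_0 ≅ Z,  H_1 ≅ Z^2,  H_2 ≅ Z.

K has 7 vertices, 21 edges, 14 triangles.
rank ∂_0 = 0, rank ∂_1 = 6 ⇒ b_0 = 7 − 0 − 6 = 1; all invariant factors of ∂_1 are 1 so no torsion. So H_0 ≅ Z.
rank ∂_1 = 6, rank ∂_2 = 13 ⇒ b_1 = 21 − 6 − 13 = 2; all invariant factors of ∂_2 are 1 so no torsion. So H_1 ≅ Z^2.
rank ∂_2 = 13, rank ∂_3 = 0 ⇒ b_2 = 14 − 13 − 0 = 1. So H_2 ≅ Z.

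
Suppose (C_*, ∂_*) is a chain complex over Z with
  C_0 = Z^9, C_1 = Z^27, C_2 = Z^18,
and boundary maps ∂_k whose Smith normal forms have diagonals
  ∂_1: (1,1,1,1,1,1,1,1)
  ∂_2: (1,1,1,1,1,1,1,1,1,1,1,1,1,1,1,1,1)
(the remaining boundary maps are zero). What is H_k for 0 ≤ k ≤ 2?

H_0: b_0 = 9 − 0 − 8 = 1; torsion from ∂_1 factors > 1: none. So H_0 = Z.
H_1: b_1 = 27 − 8 − 17 = 2; torsion from ∂_2 factors > 1: none. So H_1 = Z^2.
H_2: b_2 = 18 − 17 − 0 = 1; torsion from ∂_3 factors > 1: none. So H_2 = Z.

H_0 = Z,  H_1 = Z^2,  H_2 = Z.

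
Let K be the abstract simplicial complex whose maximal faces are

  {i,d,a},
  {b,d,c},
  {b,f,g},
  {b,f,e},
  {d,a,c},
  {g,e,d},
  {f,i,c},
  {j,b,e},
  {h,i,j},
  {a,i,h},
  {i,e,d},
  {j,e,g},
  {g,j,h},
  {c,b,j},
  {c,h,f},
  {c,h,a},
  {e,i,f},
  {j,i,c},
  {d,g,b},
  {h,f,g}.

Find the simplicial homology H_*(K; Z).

Take the total order a < b < c < d < e < f < g < h < i < j on the vertex set. Then K (dimension 2) consists of the simplices:

  0-simplices (10): a, b, c, d, e, f, g, h, i, j
  1-simplices (30): ac, ad, ah, ai, bc, bd, be, bf, bg, bj, cd, cf, ch, ci, cj, de, dg, di, ef, eg, ei, ej, fg, fh, fi, gh, gj, hi, hj, ij
  2-simplices (20): acd, ach, adi, ahi, bcd, bcj, bdg, bef, bej, bfg, cfh, cfi, cij, deg, dei, efi, egj, fgh, ghj, hij

so the chain groups are C_0 ≅ Z^10, C_1 ≅ Z^30, C_2 ≅ Z^20.

∂_1: C_1 → C_0 maps an edge to its endpoints' difference, ∂[p,q] = q − p.
The resulting 10×30 matrix has rank 9, and its Smith normal form has invariant factors (1,1,1,1,1,1,1,1,1).

Boundary ∂_2: C_2 → C_1 sends each 2-simplex [p,q,r] to [q,r] − [p,r] + [p,q]. For instance
  ∂acd = cd − ad + ac,
  ∂cfh = fh − ch + cf.
The 30×20 boundary matrix has rank 20 and Smith normal form diag(1,1,1,1,1,1,1,1,1,1,1,1,1,1,1,1,1,1,1,2).

Reading off H_k = ker ∂_k / im ∂_{k+1}:

  H_0: rank C_0 − rank ∂_1 = 10 − 9 = 1, and the invariant factors of ∂_1 are all 1, so H_0 = Z.
  H_1: rank ker ∂_1 − rank ∂_2 = (30 − 9) − 20 = 1, and ∂_2 has invariant factor 2 > 1, so H_1 = Z ⊕ Z_2.
  H_2: rank ker ∂_2 − rank ∂_3 = (20 − 20) − 0 = 0, and there is no ∂_3, so H_2 = 0.

As a check, the Euler characteristic is 10 − 30 + 20 = 0, which agrees with 1 − 1 + 0 = 0.
(K is a triangulation of the Klein bottle.)

H_0 ≅ Z,  H_1 ≅ Z ⊕ Z_2,  H_2 = 0.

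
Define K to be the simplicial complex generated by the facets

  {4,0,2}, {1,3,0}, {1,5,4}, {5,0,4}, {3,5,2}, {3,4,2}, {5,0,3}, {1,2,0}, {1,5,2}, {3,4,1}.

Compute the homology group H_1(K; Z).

Order the vertices as 0 < 1 < 2 < 3 < 4 < 5. Listing each simplex with vertices in this order, K has dimension 2 with simplices:

  0-simplices (6): [0], [1], [2], [3], [4], [5]
  1-simplices (15): [0,1], [0,2], [0,3], [0,4], [0,5], [1,2], [1,3], [1,4], [1,5], [2,3], [2,4], [2,5], [3,4], [3,5], [4,5]
  2-simplices (10): [0,1,2], [0,1,3], [0,2,4], [0,3,5], [0,4,5], [1,2,5], [1,3,4], [1,4,5], [2,3,4], [2,3,5]

so the chain groups are C_0 ≅ Z^6, C_1 ≅ Z^15, C_2 ≅ Z^10.

The boundary map ∂_1: C_1 → C_0 sends each edge [p,q] (with p < q) to q − p.
The 6×15 boundary matrix has rank 5 and Smith normal form diag(1,1,1,1,1).

The boundary map ∂_2: C_2 → C_1 acts by ∂[p,q,r] = [q,r] − [p,r] + [p,q]. For instance
  ∂[0,2,4] = [2,4] − [0,4] + [0,2],
  ∂[2,3,5] = [3,5] − [2,5] + [2,3].
As a 15×10 matrix over Z this has rank 10, with invariant factors (1,1,1,1,1,1,1,1,1,2).

From H_k ≅ ker(∂_k) / im(∂_{k+1}) we obtain:

  H_1: rank ker ∂_1 − rank ∂_2 = (15 − 5) − 10 = 0, and ∂_2 has invariant factor 2 > 1, so H_1 = Z/2.

H_1 = Z/2.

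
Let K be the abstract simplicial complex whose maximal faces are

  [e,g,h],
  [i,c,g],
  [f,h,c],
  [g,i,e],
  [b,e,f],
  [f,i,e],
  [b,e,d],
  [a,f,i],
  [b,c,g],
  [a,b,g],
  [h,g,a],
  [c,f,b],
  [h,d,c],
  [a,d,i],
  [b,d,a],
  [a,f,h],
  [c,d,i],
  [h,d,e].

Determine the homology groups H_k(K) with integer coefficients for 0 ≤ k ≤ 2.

H_0 = Z,  H_1 = Z^2,  H_2 = Z.

Fix the vertex order a < b < c < d < e < f < g < h < i and write every simplex with vertices in increasing order. Then dim K = 2 and the simplices of K are:

  0-simplices (9): a, b, c, d, e, f, g, h, i
  1-simplices (27): ab, ad, af, ag, ah, ai, bc, bd, be, bf, bg, cd, cf, cg, ch, ci, de, dh, di, ef, eg, eh, ei, fh, fi, gh, gi
  2-simplices (18): abd, abg, adi, afh, afi, agh, bcf, bcg, bde, bef, cdh, cdi, cfh, cgi, deh, efi, egh, egi

giving chain groups C_0 ≅ Z^9, C_1 ≅ Z^27, C_2 ≅ Z^18.

Boundary ∂_1: C_1 → C_0 sends each edge [p,q] (with p < q) to q − p. For instance
  ∂be = e − b.
This gives a 9×27 integer matrix of rank 8; reducing to Smith normal form yields diagonal entries (1,1,1,1,1,1,1,1).

∂_2: C_2 → C_1 sends each 2-simplex [p,q,r] to [q,r] − [p,r] + [p,q]. For instance
  ∂cgi = gi − ci + cg,
  ∂deh = eh − dh + de.
The resulting 27×18 matrix has rank 17, and its Smith normal form has invariant factors (1,1,1,1,1,1,1,1,1,1,1,1,1,1,1,1,1).

From H_k ≅ ker(∂_k) / im(∂_{k+1}) we obtain:

  H_0: rank C_0 − rank ∂_1 = 9 − 8 = 1, and the invariant factors of ∂_1 are all 1, so H_0 ≅ Z.
  H_1: rank ker ∂_1 − rank ∂_2 = (27 − 8) − 17 = 2, and the invariant factors of ∂_2 are all 1, so H_1 ≅ Z^2.
  H_2: rank ker ∂_2 − rank ∂_3 = (18 − 17) − 0 = 1, and there is no ∂_3, so H_2 ≅ Z.

As a check, the Euler characteristic is 9 − 27 + 18 = 0, which agrees with 1 − 2 + 1 = 0.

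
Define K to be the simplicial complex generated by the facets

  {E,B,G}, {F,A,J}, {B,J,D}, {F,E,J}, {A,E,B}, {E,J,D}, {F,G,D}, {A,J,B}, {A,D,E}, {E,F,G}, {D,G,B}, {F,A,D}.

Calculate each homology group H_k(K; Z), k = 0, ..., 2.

We work with the vertex ordering A < B < D < E < F < G < J. The simplices of K, each written with vertices in increasing order, are:

  0-simplices (7): A, B, D, E, F, G, J
  1-simplices (18): AB, AD, AE, AF, AJ, BD, BE, BG, BJ, DE, DF, DG, DJ, EF, EG, EJ, FG, FJ
  2-simplices (12): ABE, ABJ, ADE, ADF, AFJ, BDG, BDJ, BEG, DEJ, DFG, EFG, EFJ

Hence C_0 ≅ Z^7, C_1 ≅ Z^18, C_2 ≅ Z^12.

Boundary ∂_1: C_1 → C_0 maps an edge to its endpoints' difference, ∂[p,q] = q − p. For instance
  ∂AB = B − A.
As a 7×18 matrix over Z this has rank 6, with invariant factors (1,1,1,1,1,1).

∂_2: C_2 → C_1 sends each 2-simplex [p,q,r] to [q,r] − [p,r] + [p,q]. For instance
  ∂ABJ = BJ − AJ + AB,
  ∂DEJ = EJ − DJ + DE.
The 18×12 boundary matrix has rank 12 and Smith normal form diag(1,1,1,1,1,1,1,1,1,1,1,2).

Computing H_k = (kernel of ∂_k) / (image of ∂_{k+1}):

  H_0: rank C_0 − rank ∂_1 = 7 − 6 = 1, and the invariant factors of ∂_1 are all 1, so H_0 = Z.
  H_1: rank ker ∂_1 − rank ∂_2 = (18 − 6) − 12 = 0, and ∂_2 has invariant factor 2 > 1, so H_1 = Z_2.
  H_2: rank ker ∂_2 − rank ∂_3 = (12 − 12) − 0 = 0, and there is no ∂_3, so H_2 = 0.

(K is a triangulation of the real projective plane RP^2.)

H_0 = Z,  H_1 = Z_2,  H_2 = 0.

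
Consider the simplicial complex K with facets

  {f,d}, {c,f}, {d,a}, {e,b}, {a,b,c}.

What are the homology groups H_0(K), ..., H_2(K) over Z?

H_0 = Z,  H_1 = Z,  H_2 = 0.

We work with the vertex ordering a < b < c < d < e < f. The simplices of K, each written with vertices in increasing order, are:

  0-simplices (6): a, b, c, d, e, f
  1-simplices (7): ab, ac, ad, bc, be, cf, df
  2-simplices (1): abc

Hence C_0 ≅ Z^6, C_1 ≅ Z^7, C_2 ≅ Z^1.

Boundary ∂_1: C_1 → C_0 sends each edge [p,q] (with p < q) to q − p.
The resulting 6×7 matrix has rank 5, and its Smith normal form has invariant factors (1,1,1,1,1).

∂_2: C_2 → C_1 acts by ∂[p,q,r] = [q,r] − [p,r] + [p,q]. For instance
  ∂abc = bc − ac + ab.
The resulting 7×1 matrix has rank 1, and its Smith normal form has invariant factors (1).

From H_k ≅ ker(∂_k) / im(∂_{k+1}) we obtain:

  H_0: rank C_0 − rank ∂_1 = 6 − 5 = 1, and the invariant factors of ∂_1 are all 1, so H_0 = Z.
  H_1: rank ker ∂_1 − rank ∂_2 = (7 − 5) − 1 = 1, and the invariant factors of ∂_2 are all 1, so H_1 = Z.
  H_2: rank ker ∂_2 − rank ∂_3 = (1 − 1) − 0 = 0, and there is no ∂_3, so H_2 = 0.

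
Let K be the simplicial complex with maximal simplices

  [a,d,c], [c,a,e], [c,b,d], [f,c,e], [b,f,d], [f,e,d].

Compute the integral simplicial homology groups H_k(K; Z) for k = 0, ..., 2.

Order the vertices as a < b < c < d < e < f. Listing each simplex with vertices in this order, K has dimension 2 with simplices:

  0-simplices (6): a, b, c, d, e, f
  1-simplices (12): ac, ad, ae, bc, bd, bf, cd, ce, cf, de, df, ef
  2-simplices (6): acd, ace, bcd, bdf, cef, def

giving chain groups C_0 ≅ Z^6, C_1 ≅ Z^12, C_2 ≅ Z^6.

∂_1: C_1 → C_0 is given by ∂[p,q] = [q] − [p].
The resulting 6×12 matrix has rank 5, and its Smith normal form has invariant factors (1,1,1,1,1).

Boundary ∂_2: C_2 → C_1 sends each 2-simplex [p,q,r] to [q,r] − [p,r] + [p,q]. For instance
  ∂def = ef − df + de,
  ∂cef = ef − cf + ce.
The 12×6 boundary matrix has rank 6 and Smith normal form diag(1,1,1,1,1,1).

Now H_k = ker ∂_k / im ∂_{k+1}, so:

  H_0: rank C_0 − rank ∂_1 = 6 − 5 = 1, and the invariant factors of ∂_1 are all 1, so H_0 ≅ Z.
  H_1: rank ker ∂_1 − rank ∂_2 = (12 − 5) − 6 = 1, and the invariant factors of ∂_2 are all 1, so H_1 ≅ Z.
  H_2: rank ker ∂_2 − rank ∂_3 = (6 − 6) − 0 = 0, and there is no ∂_3, so H_2 ≅ 0.

As a check, the Euler characteristic is 6 − 12 + 6 = 0, which agrees with 1 − 1 + 0 = 0.

H_0 ≅ Z,  H_1 ≅ Z,  H_2 = 0.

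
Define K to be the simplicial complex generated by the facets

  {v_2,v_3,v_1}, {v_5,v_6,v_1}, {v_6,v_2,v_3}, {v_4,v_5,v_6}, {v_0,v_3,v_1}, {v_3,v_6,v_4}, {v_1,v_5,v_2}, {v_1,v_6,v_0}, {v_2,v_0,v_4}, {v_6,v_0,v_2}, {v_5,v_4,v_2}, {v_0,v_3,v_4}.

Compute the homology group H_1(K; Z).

K has 7 vertices, 18 edges, 12 triangles.
rank ∂_1 = 6, rank ∂_2 = 12 ⇒ b_1 = 18 − 6 − 12 = 0; ∂_2 has invariant factor(s) [2] giving torsion. So H_1 ≅ Z/2Z.

H_1 = Z/2Z.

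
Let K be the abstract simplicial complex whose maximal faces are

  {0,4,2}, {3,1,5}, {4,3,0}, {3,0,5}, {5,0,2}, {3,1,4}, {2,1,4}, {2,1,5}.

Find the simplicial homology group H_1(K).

Take the total order 0 < 1 < 2 < 3 < 4 < 5 on the vertex set. Then K (dimension 2) consists of the simplices:

  0-simplices (6): [0], [1], [2], [3], [4], [5]
  1-simplices (12): [0,2], [0,3], [0,4], [0,5], [1,2], [1,3], [1,4], [1,5], [2,4], [2,5], [3,4], [3,5]
  2-simplices (8): [0,2,4], [0,2,5], [0,3,4], [0,3,5], [1,2,4], [1,2,5], [1,3,4], [1,3,5]

giving chain groups C_0 ≅ Z^6, C_1 ≅ Z^12, C_2 ≅ Z^8.

Boundary ∂_1: C_1 → C_0 maps an edge to its endpoints' difference, ∂[p,q] = q − p. For instance
  ∂[3,5] = [5] − [3].
The resulting 6×12 matrix has rank 5, and its Smith normal form has invariant factors (1,1,1,1,1).

Boundary ∂_2: C_2 → C_1 maps a triangle to the signed sum of its edges. For instance
  ∂[1,3,5] = [3,5] − [1,5] + [1,3],
  ∂[1,2,4] = [2,4] − [1,4] + [1,2].
As a 12×8 matrix over Z this has rank 7, with invariant factors (1,1,1,1,1,1,1).

Now H_k = ker ∂_k / im ∂_{k+1}, so:

  H_1: rank ker ∂_1 − rank ∂_2 = (12 − 5) − 7 = 0, and the invariant factors of ∂_2 are all 1, so H_1 ≅ 0.

H_1 = 0.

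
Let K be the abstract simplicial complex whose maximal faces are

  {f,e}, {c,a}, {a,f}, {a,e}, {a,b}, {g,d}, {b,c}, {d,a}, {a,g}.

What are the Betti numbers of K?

We work with the vertex ordering a < b < c < d < e < f < g. The simplices of K, each written with vertices in increasing order, are:

  0-simplices (7): a, b, c, d, e, f, g
  1-simplices (9): ab, ac, ad, ae, af, ag, bc, dg, ef

giving chain groups C_0 ≅ Z^7, C_1 ≅ Z^9.

Boundary ∂_1: C_1 → C_0 maps an edge to its endpoints' difference, ∂[p,q] = q − p.
The 7×9 boundary matrix has rank 6 and Smith normal form diag(1,1,1,1,1,1).

Now H_k = ker ∂_k / im ∂_{k+1}, so:

  H_0: rank C_0 − rank ∂_1 = 7 − 6 = 1, and the invariant factors of ∂_1 are all 1, so H_0 ≅ Z.
  H_1: rank ker ∂_1 − rank ∂_2 = (9 − 6) − 0 = 3, and there is no ∂_2, so H_1 ≅ Z^3.

Hence the Betti numbers are b_0 = 1, b_1 = 3.

b_0 = 1, b_1 = 3.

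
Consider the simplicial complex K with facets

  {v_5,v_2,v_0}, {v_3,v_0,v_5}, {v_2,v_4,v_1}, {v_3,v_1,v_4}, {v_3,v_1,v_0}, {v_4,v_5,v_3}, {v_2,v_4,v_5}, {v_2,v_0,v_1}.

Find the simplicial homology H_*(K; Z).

H_0 ≅ Z,  H_1 = 0,  H_2 ≅ Z.

We work with the vertex ordering v_0 < v_1 < v_2 < v_3 < v_4 < v_5. The simplices of K, each written with vertices in increasing order, are:

  0-simplices (6): [v_0], [v_1], [v_2], [v_3], [v_4], [v_5]
  1-simplices (12): [v_0,v_1], [v_0,v_2], [v_0,v_3], [v_0,v_5], [v_1,v_2], [v_1,v_3], [v_1,v_4], [v_2,v_4], [v_2,v_5], [v_3,v_4], [v_3,v_5], [v_4,v_5]
  2-simplices (8): [v_0,v_1,v_2], [v_0,v_1,v_3], [v_0,v_2,v_5], [v_0,v_3,v_5], [v_1,v_2,v_4], [v_1,v_3,v_4], [v_2,v_4,v_5], [v_3,v_4,v_5]

giving chain groups C_0 ≅ Z^6, C_1 ≅ Z^12, C_2 ≅ Z^8.

∂_1: C_1 → C_0 is given by ∂[p,q] = [q] − [p]. For instance
  ∂[v_3,v_4] = [v_4] − [v_3].
This gives a 6×12 integer matrix of rank 5; reducing to Smith normal form yields diagonal entries (1,1,1,1,1).

The boundary map ∂_2: C_2 → C_1 maps a triangle to the signed sum of its edges. For instance
  ∂[v_2,v_4,v_5] = [v_4,v_5] − [v_2,v_5] + [v_2,v_4],
  ∂[v_0,v_1,v_3] = [v_1,v_3] − [v_0,v_3] + [v_0,v_1].
The 12×8 boundary matrix has rank 7 and Smith normal form diag(1,1,1,1,1,1,1).

From H_k ≅ ker(∂_k) / im(∂_{k+1}) we obtain:

  H_0: rank C_0 − rank ∂_1 = 6 − 5 = 1, and the invariant factors of ∂_1 are all 1, so H_0 = Z.
  H_1: rank ker ∂_1 − rank ∂_2 = (12 − 5) − 7 = 0, and the invariant factors of ∂_2 are all 1, so H_1 = 0.
  H_2: rank ker ∂_2 − rank ∂_3 = (8 − 7) − 0 = 1, and there is no ∂_3, so H_2 = Z.

As a check, the Euler characteristic is 6 − 12 + 8 = 2, which agrees with 1 − 0 + 1 = 2.
(K is a triangulation of the 2-sphere S^2.)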